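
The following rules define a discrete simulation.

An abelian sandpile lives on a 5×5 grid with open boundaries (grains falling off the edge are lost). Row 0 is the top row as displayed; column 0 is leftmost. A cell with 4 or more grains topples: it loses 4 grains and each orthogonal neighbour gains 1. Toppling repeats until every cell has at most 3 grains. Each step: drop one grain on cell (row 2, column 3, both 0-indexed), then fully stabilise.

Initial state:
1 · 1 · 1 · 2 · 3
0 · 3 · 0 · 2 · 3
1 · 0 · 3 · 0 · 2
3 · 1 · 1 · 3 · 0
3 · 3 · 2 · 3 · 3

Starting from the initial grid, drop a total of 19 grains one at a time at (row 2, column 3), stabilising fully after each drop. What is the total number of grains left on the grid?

gen 0: 1 · 1 · 1 · 2 · 3
0 · 3 · 0 · 2 · 3
1 · 0 · 3 · 0 · 2
3 · 1 · 1 · 3 · 0
3 · 3 · 2 · 3 · 3
gen 1: 1 · 1 · 1 · 2 · 3
0 · 3 · 0 · 2 · 3
1 · 0 · 3 · 1 · 2
3 · 1 · 1 · 3 · 0
3 · 3 · 2 · 3 · 3
gen 2: 1 · 1 · 1 · 2 · 3
0 · 3 · 0 · 2 · 3
1 · 0 · 3 · 2 · 2
3 · 1 · 1 · 3 · 0
3 · 3 · 2 · 3 · 3
gen 3: 1 · 1 · 1 · 2 · 3
0 · 3 · 0 · 2 · 3
1 · 0 · 3 · 3 · 2
3 · 1 · 1 · 3 · 0
3 · 3 · 2 · 3 · 3
gen 4: 1 · 1 · 1 · 2 · 3
0 · 3 · 1 · 3 · 3
1 · 1 · 0 · 2 · 3
3 · 1 · 3 · 1 · 2
3 · 3 · 3 · 1 · 0
gen 5: 1 · 1 · 1 · 2 · 3
0 · 3 · 1 · 3 · 3
1 · 1 · 0 · 3 · 3
3 · 1 · 3 · 1 · 2
3 · 3 · 3 · 1 · 0
gen 6: 1 · 1 · 2 · 0 · 1
0 · 3 · 2 · 2 · 2
1 · 1 · 1 · 2 · 1
3 · 1 · 3 · 2 · 3
3 · 3 · 3 · 1 · 0
gen 7: 1 · 1 · 2 · 0 · 1
0 · 3 · 2 · 2 · 2
1 · 1 · 1 · 3 · 1
3 · 1 · 3 · 2 · 3
3 · 3 · 3 · 1 · 0
gen 8: 1 · 1 · 2 · 0 · 1
0 · 3 · 2 · 3 · 2
1 · 1 · 2 · 0 · 2
3 · 1 · 3 · 3 · 3
3 · 3 · 3 · 1 · 0
gen 9: 1 · 1 · 2 · 0 · 1
0 · 3 · 2 · 3 · 2
1 · 1 · 2 · 1 · 2
3 · 1 · 3 · 3 · 3
3 · 3 · 3 · 1 · 0
gen 10: 1 · 1 · 2 · 0 · 1
0 · 3 · 2 · 3 · 2
1 · 1 · 2 · 2 · 2
3 · 1 · 3 · 3 · 3
3 · 3 · 3 · 1 · 0
gen 11: 1 · 1 · 2 · 0 · 1
0 · 3 · 2 · 3 · 2
1 · 1 · 2 · 3 · 2
3 · 1 · 3 · 3 · 3
3 · 3 · 3 · 1 · 0
gen 12: 1 · 2 · 3 · 1 · 2
1 · 1 · 1 · 3 · 0
3 · 0 · 3 · 0 · 2
1 · 1 · 3 · 3 · 1
1 · 2 · 1 · 3 · 1
gen 13: 1 · 2 · 3 · 1 · 2
1 · 1 · 1 · 3 · 0
3 · 0 · 3 · 1 · 2
1 · 1 · 3 · 3 · 1
1 · 2 · 1 · 3 · 1
gen 14: 1 · 2 · 3 · 1 · 2
1 · 1 · 1 · 3 · 0
3 · 0 · 3 · 2 · 2
1 · 1 · 3 · 3 · 1
1 · 2 · 1 · 3 · 1
gen 15: 1 · 2 · 3 · 1 · 2
1 · 1 · 1 · 3 · 0
3 · 0 · 3 · 3 · 2
1 · 1 · 3 · 3 · 1
1 · 2 · 1 · 3 · 1
gen 16: 1 · 2 · 3 · 2 · 2
1 · 1 · 3 · 0 · 1
3 · 1 · 1 · 3 · 3
1 · 2 · 1 · 2 · 2
1 · 2 · 3 · 0 · 2
gen 17: 1 · 2 · 3 · 2 · 2
1 · 1 · 3 · 1 · 2
3 · 1 · 2 · 1 · 0
1 · 2 · 1 · 3 · 3
1 · 2 · 3 · 0 · 2
gen 18: 1 · 2 · 3 · 2 · 2
1 · 1 · 3 · 1 · 2
3 · 1 · 2 · 2 · 0
1 · 2 · 1 · 3 · 3
1 · 2 · 3 · 0 · 2
gen 19: 1 · 2 · 3 · 2 · 2
1 · 1 · 3 · 1 · 2
3 · 1 · 2 · 3 · 0
1 · 2 · 1 · 3 · 3
1 · 2 · 3 · 0 · 2

45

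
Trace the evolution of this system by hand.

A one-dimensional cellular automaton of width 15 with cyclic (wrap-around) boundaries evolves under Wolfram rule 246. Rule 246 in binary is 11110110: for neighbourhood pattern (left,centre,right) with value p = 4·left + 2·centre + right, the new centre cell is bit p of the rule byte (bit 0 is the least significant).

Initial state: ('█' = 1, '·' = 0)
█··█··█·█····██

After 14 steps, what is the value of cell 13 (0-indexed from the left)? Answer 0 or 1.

1

step 0: █··█··█·█····██
step 1: ██████████··█·█
step 2: ██████████████·
step 3: ·██████████████
step 4: █·█████████████
step 5: ██·████████████
step 6: ███·███████████
step 7: ████·██████████
step 8: █████·█████████
step 9: ██████·████████
step 10: ███████·███████
step 11: ████████·██████
step 12: █████████·█████
step 13: ██████████·████
step 14: ███████████·███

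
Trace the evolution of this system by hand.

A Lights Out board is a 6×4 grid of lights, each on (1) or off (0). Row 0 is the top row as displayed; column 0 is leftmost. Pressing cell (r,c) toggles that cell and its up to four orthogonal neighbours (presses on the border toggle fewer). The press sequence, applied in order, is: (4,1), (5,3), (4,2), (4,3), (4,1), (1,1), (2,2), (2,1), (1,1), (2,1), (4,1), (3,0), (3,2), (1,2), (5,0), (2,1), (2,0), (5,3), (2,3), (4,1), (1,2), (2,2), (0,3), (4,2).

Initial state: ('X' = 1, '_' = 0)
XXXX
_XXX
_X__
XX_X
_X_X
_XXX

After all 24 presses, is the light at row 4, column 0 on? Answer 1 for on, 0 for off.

0) XXXX
_XXX
_X__
XX_X
_X_X
_XXX
1) XXXX
_XXX
_X__
X__X
X_XX
__XX
2) XXXX
_XXX
_X__
X__X
X_X_
____
3) XXXX
_XXX
_X__
X_XX
XX_X
__X_
4) XXXX
_XXX
_X__
X_X_
XXX_
__XX
5) XXXX
_XXX
_X__
XXX_
____
_XXX
6) X_XX
X__X
____
XXX_
____
_XXX
7) X_XX
X_XX
_XXX
XX__
____
_XXX
8) X_XX
XXXX
X__X
X___
____
_XXX
9) XXXX
___X
XX_X
X___
____
_XXX
10) XXXX
_X_X
__XX
XX__
____
_XXX
11) XXXX
_X_X
__XX
X___
XXX_
__XX
12) XXXX
_X_X
X_XX
_X__
_XX_
__XX
13) XXXX
_X_X
X__X
__XX
_X__
__XX
14) XX_X
__X_
X_XX
__XX
_X__
__XX
15) XX_X
__X_
X_XX
__XX
XX__
XXXX
16) XX_X
_XX_
_X_X
_XXX
XX__
XXXX
17) XX_X
XXX_
X__X
XXXX
XX__
XXXX
18) XX_X
XXX_
X__X
XXXX
XX_X
XX__
19) XX_X
XXXX
X_X_
XXX_
XX_X
XX__
20) XX_X
XXXX
X_X_
X_X_
__XX
X___
21) XXXX
X___
X___
X_X_
__XX
X___
22) XXXX
X_X_
XXXX
X___
__XX
X___
23) XX__
X_XX
XXXX
X___
__XX
X___
24) XX__
X_XX
XXXX
X_X_
_X__
X_X_

0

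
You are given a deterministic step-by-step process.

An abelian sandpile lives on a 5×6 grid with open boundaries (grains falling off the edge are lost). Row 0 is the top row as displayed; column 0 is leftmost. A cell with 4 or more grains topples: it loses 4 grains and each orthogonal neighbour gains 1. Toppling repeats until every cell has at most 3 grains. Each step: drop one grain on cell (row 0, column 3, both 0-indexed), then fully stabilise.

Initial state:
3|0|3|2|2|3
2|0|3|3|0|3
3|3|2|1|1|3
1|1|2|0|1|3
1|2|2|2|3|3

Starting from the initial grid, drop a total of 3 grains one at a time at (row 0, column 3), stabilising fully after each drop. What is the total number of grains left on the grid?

[0] 3|0|3|2|2|3
2|0|3|3|0|3
3|3|2|1|1|3
1|1|2|0|1|3
1|2|2|2|3|3
[1] 3|0|3|3|2|3
2|0|3|3|0|3
3|3|2|1|1|3
1|1|2|0|1|3
1|2|2|2|3|3
[2] 3|1|1|2|3|3
2|1|1|1|1|3
3|3|3|2|1|3
1|1|2|0|1|3
1|2|2|2|3|3
[3] 3|1|1|3|3|3
2|1|1|1|1|3
3|3|3|2|1|3
1|1|2|0|1|3
1|2|2|2|3|3

59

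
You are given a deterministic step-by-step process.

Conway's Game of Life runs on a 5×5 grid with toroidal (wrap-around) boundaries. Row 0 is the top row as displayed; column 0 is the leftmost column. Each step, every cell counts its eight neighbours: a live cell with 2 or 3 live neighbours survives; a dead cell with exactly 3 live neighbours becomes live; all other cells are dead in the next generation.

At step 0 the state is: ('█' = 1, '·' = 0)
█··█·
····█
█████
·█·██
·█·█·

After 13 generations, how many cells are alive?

t=0: █··█·
····█
█████
·█·██
·█·█·
t=1: █·██·
·····
·█···
·····
·█·█·
t=2: ·████
·██··
·····
··█··
·█·██
t=3: ····█
██···
·██··
··██·
·█··█
t=4: ·█··█
███··
█··█·
█··█·
█·█·█
t=5: ····█
··██·
█··█·
█·██·
··█··
t=6: ··█··
··██·
·····
··██·
·██·█
t=7: ·····
··██·
·····
·███·
·█···
t=8: ··█··
·····
·█···
·██··
·█···
t=9: ·····
·····
·██··
███··
·█···
t=10: ·····
·····
█·█··
█····
███··
t=11: ·█···
·····
·█···
█·█·█
██···
t=12: ██···
·····
██···
··█·█
··█·█
t=13: ██···
·····
██···
··█·█
··█·█

8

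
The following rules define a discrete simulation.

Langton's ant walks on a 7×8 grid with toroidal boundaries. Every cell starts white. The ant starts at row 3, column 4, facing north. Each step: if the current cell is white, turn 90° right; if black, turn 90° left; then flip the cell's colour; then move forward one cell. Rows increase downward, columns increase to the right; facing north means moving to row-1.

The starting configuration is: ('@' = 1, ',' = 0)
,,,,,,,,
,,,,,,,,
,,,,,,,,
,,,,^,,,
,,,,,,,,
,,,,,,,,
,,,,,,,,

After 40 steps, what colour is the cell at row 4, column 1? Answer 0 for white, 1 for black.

1

gen 0: ,,,,,,,,
,,,,,,,,
,,,,,,,,
,,,,^,,,
,,,,,,,,
,,,,,,,,
,,,,,,,,
gen 1: ,,,,,,,,
,,,,,,,,
,,,,,,,,
,,,,@>,,
,,,,,,,,
,,,,,,,,
,,,,,,,,
gen 2: ,,,,,,,,
,,,,,,,,
,,,,,,,,
,,,,@@,,
,,,,,v,,
,,,,,,,,
,,,,,,,,
gen 3: ,,,,,,,,
,,,,,,,,
,,,,,,,,
,,,,@@,,
,,,,<@,,
,,,,,,,,
,,,,,,,,
gen 4: ,,,,,,,,
,,,,,,,,
,,,,,,,,
,,,,^@,,
,,,,@@,,
,,,,,,,,
,,,,,,,,
gen 5: ,,,,,,,,
,,,,,,,,
,,,,,,,,
,,,<,@,,
,,,,@@,,
,,,,,,,,
,,,,,,,,
gen 6: ,,,,,,,,
,,,,,,,,
,,,^,,,,
,,,@,@,,
,,,,@@,,
,,,,,,,,
,,,,,,,,
gen 7: ,,,,,,,,
,,,,,,,,
,,,@>,,,
,,,@,@,,
,,,,@@,,
,,,,,,,,
,,,,,,,,
gen 8: ,,,,,,,,
,,,,,,,,
,,,@@,,,
,,,@v@,,
,,,,@@,,
,,,,,,,,
,,,,,,,,
gen 9: ,,,,,,,,
,,,,,,,,
,,,@@,,,
,,,<@@,,
,,,,@@,,
,,,,,,,,
,,,,,,,,
gen 10: ,,,,,,,,
,,,,,,,,
,,,@@,,,
,,,,@@,,
,,,v@@,,
,,,,,,,,
,,,,,,,,
gen 11: ,,,,,,,,
,,,,,,,,
,,,@@,,,
,,,,@@,,
,,<@@@,,
,,,,,,,,
,,,,,,,,
gen 12: ,,,,,,,,
,,,,,,,,
,,,@@,,,
,,^,@@,,
,,@@@@,,
,,,,,,,,
,,,,,,,,
gen 13: ,,,,,,,,
,,,,,,,,
,,,@@,,,
,,@>@@,,
,,@@@@,,
,,,,,,,,
,,,,,,,,
gen 14: ,,,,,,,,
,,,,,,,,
,,,@@,,,
,,@@@@,,
,,@v@@,,
,,,,,,,,
,,,,,,,,
gen 15: ,,,,,,,,
,,,,,,,,
,,,@@,,,
,,@@@@,,
,,@,>@,,
,,,,,,,,
,,,,,,,,
gen 16: ,,,,,,,,
,,,,,,,,
,,,@@,,,
,,@@^@,,
,,@,,@,,
,,,,,,,,
,,,,,,,,
gen 17: ,,,,,,,,
,,,,,,,,
,,,@@,,,
,,@<,@,,
,,@,,@,,
,,,,,,,,
,,,,,,,,
gen 18: ,,,,,,,,
,,,,,,,,
,,,@@,,,
,,@,,@,,
,,@v,@,,
,,,,,,,,
,,,,,,,,
gen 19: ,,,,,,,,
,,,,,,,,
,,,@@,,,
,,@,,@,,
,,<@,@,,
,,,,,,,,
,,,,,,,,
gen 20: ,,,,,,,,
,,,,,,,,
,,,@@,,,
,,@,,@,,
,,,@,@,,
,,v,,,,,
,,,,,,,,
gen 21: ,,,,,,,,
,,,,,,,,
,,,@@,,,
,,@,,@,,
,,,@,@,,
,<@,,,,,
,,,,,,,,
gen 22: ,,,,,,,,
,,,,,,,,
,,,@@,,,
,,@,,@,,
,^,@,@,,
,@@,,,,,
,,,,,,,,
gen 23: ,,,,,,,,
,,,,,,,,
,,,@@,,,
,,@,,@,,
,@>@,@,,
,@@,,,,,
,,,,,,,,
gen 24: ,,,,,,,,
,,,,,,,,
,,,@@,,,
,,@,,@,,
,@@@,@,,
,@v,,,,,
,,,,,,,,
gen 25: ,,,,,,,,
,,,,,,,,
,,,@@,,,
,,@,,@,,
,@@@,@,,
,@,>,,,,
,,,,,,,,
gen 26: ,,,,,,,,
,,,,,,,,
,,,@@,,,
,,@,,@,,
,@@@,@,,
,@,@,,,,
,,,v,,,,
gen 27: ,,,,,,,,
,,,,,,,,
,,,@@,,,
,,@,,@,,
,@@@,@,,
,@,@,,,,
,,<@,,,,
gen 28: ,,,,,,,,
,,,,,,,,
,,,@@,,,
,,@,,@,,
,@@@,@,,
,@^@,,,,
,,@@,,,,
gen 29: ,,,,,,,,
,,,,,,,,
,,,@@,,,
,,@,,@,,
,@@@,@,,
,@@>,,,,
,,@@,,,,
gen 30: ,,,,,,,,
,,,,,,,,
,,,@@,,,
,,@,,@,,
,@@^,@,,
,@@,,,,,
,,@@,,,,
gen 31: ,,,,,,,,
,,,,,,,,
,,,@@,,,
,,@,,@,,
,@<,,@,,
,@@,,,,,
,,@@,,,,
gen 32: ,,,,,,,,
,,,,,,,,
,,,@@,,,
,,@,,@,,
,@,,,@,,
,@v,,,,,
,,@@,,,,
gen 33: ,,,,,,,,
,,,,,,,,
,,,@@,,,
,,@,,@,,
,@,,,@,,
,@,>,,,,
,,@@,,,,
gen 34: ,,,,,,,,
,,,,,,,,
,,,@@,,,
,,@,,@,,
,@,,,@,,
,@,@,,,,
,,@v,,,,
gen 35: ,,,,,,,,
,,,,,,,,
,,,@@,,,
,,@,,@,,
,@,,,@,,
,@,@,,,,
,,@,>,,,
gen 36: ,,,,v,,,
,,,,,,,,
,,,@@,,,
,,@,,@,,
,@,,,@,,
,@,@,,,,
,,@,@,,,
gen 37: ,,,<@,,,
,,,,,,,,
,,,@@,,,
,,@,,@,,
,@,,,@,,
,@,@,,,,
,,@,@,,,
gen 38: ,,,@@,,,
,,,,,,,,
,,,@@,,,
,,@,,@,,
,@,,,@,,
,@,@,,,,
,,@^@,,,
gen 39: ,,,@@,,,
,,,,,,,,
,,,@@,,,
,,@,,@,,
,@,,,@,,
,@,@,,,,
,,@@>,,,
gen 40: ,,,@@,,,
,,,,,,,,
,,,@@,,,
,,@,,@,,
,@,,,@,,
,@,@^,,,
,,@@,,,,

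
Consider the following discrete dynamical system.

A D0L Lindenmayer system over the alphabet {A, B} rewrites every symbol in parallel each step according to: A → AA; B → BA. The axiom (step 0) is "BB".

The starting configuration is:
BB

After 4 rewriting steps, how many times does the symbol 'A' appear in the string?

30

t=0: BB
t=1: BABA
t=2: BAAABAAA
t=3: BAAAAAAABAAAAAAA
t=4: BAAAAAAAAAAAAAAABAAAAAAAAAAAAAAA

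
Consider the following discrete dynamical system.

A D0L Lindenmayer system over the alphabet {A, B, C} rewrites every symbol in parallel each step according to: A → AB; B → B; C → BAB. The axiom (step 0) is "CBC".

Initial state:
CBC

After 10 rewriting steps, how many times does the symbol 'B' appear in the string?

23

k=0  CBC
k=1  BABBBAB
k=2  BABBBBABB
k=3  BABBBBBABBB
k=4  BABBBBBBABBBB
k=5  BABBBBBBBABBBBB
k=6  BABBBBBBBBABBBBBB
k=7  BABBBBBBBBBABBBBBBB
k=8  BABBBBBBBBBBABBBBBBBB
k=9  BABBBBBBBBBBBABBBBBBBBB
k=10  BABBBBBBBBBBBBABBBBBBBBBB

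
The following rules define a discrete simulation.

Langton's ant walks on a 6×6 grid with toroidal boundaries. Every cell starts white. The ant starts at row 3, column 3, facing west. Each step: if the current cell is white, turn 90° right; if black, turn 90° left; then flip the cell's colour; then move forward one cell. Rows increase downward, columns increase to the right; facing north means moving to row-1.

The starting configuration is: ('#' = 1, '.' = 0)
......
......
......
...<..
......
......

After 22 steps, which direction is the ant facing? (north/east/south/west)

west

step 0: ......
......
......
...<..
......
......
step 1: ......
......
...^..
...#..
......
......
step 2: ......
......
...#>.
...#..
......
......
step 3: ......
......
...##.
...#v.
......
......
step 4: ......
......
...##.
...<#.
......
......
step 5: ......
......
...##.
....#.
...v..
......
step 6: ......
......
...##.
....#.
..<#..
......
step 7: ......
......
...##.
..^.#.
..##..
......
step 8: ......
......
...##.
..#>#.
..##..
......
step 9: ......
......
...##.
..###.
..#v..
......
step 10: ......
......
...##.
..###.
..#.>.
......
step 11: ......
......
...##.
..###.
..#.#.
....v.
step 12: ......
......
...##.
..###.
..#.#.
...<#.
step 13: ......
......
...##.
..###.
..#^#.
...##.
step 14: ......
......
...##.
..###.
..##>.
...##.
step 15: ......
......
...##.
..##^.
..##..
...##.
step 16: ......
......
...##.
..#<..
..##..
...##.
step 17: ......
......
...##.
..#...
..#v..
...##.
step 18: ......
......
...##.
..#...
..#.>.
...##.
step 19: ......
......
...##.
..#...
..#.#.
...#v.
step 20: ......
......
...##.
..#...
..#.#.
...#.>
step 21: .....v
......
...##.
..#...
..#.#.
...#.#
step 22: ....<#
......
...##.
..#...
..#.#.
...#.#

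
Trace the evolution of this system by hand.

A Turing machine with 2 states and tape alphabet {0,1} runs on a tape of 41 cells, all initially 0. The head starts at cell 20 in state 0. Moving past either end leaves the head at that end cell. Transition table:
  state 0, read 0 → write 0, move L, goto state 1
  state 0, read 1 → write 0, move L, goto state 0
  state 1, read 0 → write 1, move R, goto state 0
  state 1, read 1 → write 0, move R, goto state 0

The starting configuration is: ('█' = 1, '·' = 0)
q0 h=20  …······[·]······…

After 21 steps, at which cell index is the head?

19

t=0: q0 h=20  …······[·]······…
t=1: q1 h=19  …······[·]······…
t=2: q0 h=20  …·····█[·]······…
t=3: q1 h=19  …······[█]······…
t=4: q0 h=20  …······[·]······…
t=5: q1 h=19  …······[·]······…
t=6: q0 h=20  …·····█[·]······…
t=7: q1 h=19  …······[█]······…
t=8: q0 h=20  …······[·]······…
t=9: q1 h=19  …······[·]······…
t=10: q0 h=20  …·····█[·]······…
t=11: q1 h=19  …······[█]······…
t=12: q0 h=20  …······[·]······…
t=13: q1 h=19  …······[·]······…
t=14: q0 h=20  …·····█[·]······…
t=15: q1 h=19  …······[█]······…
t=16: q0 h=20  …······[·]······…
t=17: q1 h=19  …······[·]······…
t=18: q0 h=20  …·····█[·]······…
t=19: q1 h=19  …······[█]······…
t=20: q0 h=20  …······[·]······…
t=21: q1 h=19  …······[·]······…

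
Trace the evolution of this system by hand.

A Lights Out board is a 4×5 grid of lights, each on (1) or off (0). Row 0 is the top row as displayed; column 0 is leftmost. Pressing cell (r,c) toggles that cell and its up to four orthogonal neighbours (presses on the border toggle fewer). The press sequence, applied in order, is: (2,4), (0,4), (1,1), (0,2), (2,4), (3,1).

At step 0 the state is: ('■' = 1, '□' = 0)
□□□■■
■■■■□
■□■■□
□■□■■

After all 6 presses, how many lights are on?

t=0: □□□■■
■■■■□
■□■■□
□■□■■
t=1: □□□■■
■■■■■
■□■□■
□■□■□
t=2: □□□□□
■■■■□
■□■□■
□■□■□
t=3: □■□□□
□□□■□
■■■□■
□■□■□
t=4: □□■■□
□□■■□
■■■□■
□■□■□
t=5: □□■■□
□□■■■
■■■■□
□■□■■
t=6: □□■■□
□□■■■
■□■■□
■□■■■

12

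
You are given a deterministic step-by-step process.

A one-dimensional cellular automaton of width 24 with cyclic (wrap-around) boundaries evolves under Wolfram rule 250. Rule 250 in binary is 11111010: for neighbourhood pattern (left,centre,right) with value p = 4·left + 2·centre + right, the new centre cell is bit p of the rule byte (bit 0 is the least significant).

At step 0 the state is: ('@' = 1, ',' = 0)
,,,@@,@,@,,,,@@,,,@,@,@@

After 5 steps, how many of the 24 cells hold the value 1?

t=0: ,,,@@,@,@,,,,@@,,,@,@,@@
t=1: @,@@@@,@,@,,@@@@,@,@,@@@
t=2: @@@@@@@,@,@@@@@@@,@,@@@@
t=3: @@@@@@@@,@@@@@@@@@,@@@@@
t=4: @@@@@@@@@@@@@@@@@@@@@@@@
t=5: @@@@@@@@@@@@@@@@@@@@@@@@

24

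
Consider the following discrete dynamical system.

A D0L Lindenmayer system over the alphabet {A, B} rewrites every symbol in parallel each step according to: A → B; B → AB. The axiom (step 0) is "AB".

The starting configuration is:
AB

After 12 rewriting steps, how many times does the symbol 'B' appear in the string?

377

gen 0: AB
gen 1: BAB
gen 2: ABBAB
gen 3: BABABBAB
gen 4: ABBABBABABBAB
gen 5: BABABBABABBABBABABBAB
gen 6: ABBABBABABBABBABABBABABBABBABABBAB
gen 7: BABABBABABBABBABABBABABBABBABABBABBABABBABABBABBABABBAB
gen 8: ABBABBABABBABBABABBABABBABBABABBABBABABBABABBABBABABBABABBABBABABBABBABABBABABBABBABABBAB
gen 9: BABABBABABBABBABABBABABBABBABABBABBABABBABABBABBABABBABABB…BABBABABBABABBABBABABBABABBABBABABBABBABABBABABBABBABABBAB  (len 144)
gen 10: ABBABBABABBABBABABBABABBABBABABBABBABABBABABBABBABABBABABB…BABBABABBABABBABBABABBABABBABBABABBABBABABBABABBABBABABBAB  (len 233)
gen 11: BABABBABABBABBABABBABABBABBABABBABBABABBABABBABBABABBABABB…BABBABABBABABBABBABABBABABBABBABABBABBABABBABABBABBABABBAB  (len 377)
gen 12: ABBABBABABBABBABABBABABBABBABABBABBABABBABABBABBABABBABABB…BABBABABBABABBABBABABBABABBABBABABBABBABABBABABBABBABABBAB  (len 610)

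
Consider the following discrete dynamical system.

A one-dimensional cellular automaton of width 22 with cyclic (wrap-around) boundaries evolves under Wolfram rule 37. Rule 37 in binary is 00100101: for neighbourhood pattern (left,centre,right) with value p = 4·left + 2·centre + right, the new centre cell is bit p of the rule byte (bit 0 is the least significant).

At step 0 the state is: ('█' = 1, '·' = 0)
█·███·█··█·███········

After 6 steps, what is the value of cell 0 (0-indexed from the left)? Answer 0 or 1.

k=0  █·███·█··█·███········
k=1  ██···██··██····██████·
k=2  ···█········██·······█
k=3  ·█·█·██████····█████·█
k=4  █████·······██······██
k=5  ······█████····████···
k=6  █████·······██······██

1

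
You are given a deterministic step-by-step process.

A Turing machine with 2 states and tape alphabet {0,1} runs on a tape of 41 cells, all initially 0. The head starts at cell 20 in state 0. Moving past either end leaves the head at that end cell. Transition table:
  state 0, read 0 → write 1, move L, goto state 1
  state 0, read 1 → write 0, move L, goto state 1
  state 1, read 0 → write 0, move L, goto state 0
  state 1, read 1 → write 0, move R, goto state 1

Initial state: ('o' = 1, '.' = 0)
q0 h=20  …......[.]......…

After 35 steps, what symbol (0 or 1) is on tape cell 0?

0

0) q0 h=20  …......[.]......…
1) q1 h=19  …......[.]o.....…
2) q0 h=18  …......[.].o....…
3) q1 h=17  …......[.]o.o...…
4) q0 h=16  …......[.].o.o..…
5) q1 h=15  …......[.]o.o.o.…
6) q0 h=14  …......[.].o.o.o…
7) q1 h=13  …......[.]o.o.o.…
8) q0 h=12  …......[.].o.o.o…
9) q1 h=11  …......[.]o.o.o.…
10) q0 h=10  …......[.].o.o.o…
11) q1 h= 9  …......[.]o.o.o.…
12) q0 h= 8  …......[.].o.o.o…
13) q1 h= 7  …......[.]o.o.o.…
14) q0 h= 6  |......[.].o.o.o…
15) q1 h= 5  |.....[.]o.o.o.…
16) q0 h= 4  |....[.].o.o.o…
17) q1 h= 3  |...[.]o.o.o.…
18) q0 h= 2  |..[.].o.o.o…
19) q1 h= 1  |.[.]o.o.o.…
20) q0 h= 0  |[.].o.o.o…
21) q1 h= 0  |[o].o.o.o…
22) q1 h= 1  |.[.]o.o.o.…
23) q0 h= 0  |[.].o.o.o…
24) q1 h= 0  |[o].o.o.o…
25) q1 h= 1  |.[.]o.o.o.…
26) q0 h= 0  |[.].o.o.o…
27) q1 h= 0  |[o].o.o.o…
28) q1 h= 1  |.[.]o.o.o.…
29) q0 h= 0  |[.].o.o.o…
30) q1 h= 0  |[o].o.o.o…
31) q1 h= 1  |.[.]o.o.o.…
32) q0 h= 0  |[.].o.o.o…
33) q1 h= 0  |[o].o.o.o…
34) q1 h= 1  |.[.]o.o.o.…
35) q0 h= 0  |[.].o.o.o…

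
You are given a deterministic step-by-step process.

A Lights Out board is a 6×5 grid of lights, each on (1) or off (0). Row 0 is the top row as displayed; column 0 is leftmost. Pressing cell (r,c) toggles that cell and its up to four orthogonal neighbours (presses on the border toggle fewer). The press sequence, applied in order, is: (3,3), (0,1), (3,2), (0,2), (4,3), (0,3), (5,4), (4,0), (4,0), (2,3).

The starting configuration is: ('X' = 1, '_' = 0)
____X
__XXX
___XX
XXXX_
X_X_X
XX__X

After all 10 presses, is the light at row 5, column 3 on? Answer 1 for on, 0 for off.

gen 0: ____X
__XXX
___XX
XXXX_
X_X_X
XX__X
gen 1: ____X
__XXX
____X
XX__X
X_XXX
XX__X
gen 2: XXX_X
_XXXX
____X
XX__X
X_XXX
XX__X
gen 3: XXX_X
_XXXX
__X_X
X_XXX
X__XX
XX__X
gen 4: X__XX
_X_XX
__X_X
X_XXX
X__XX
XX__X
gen 5: X__XX
_X_XX
__X_X
X_X_X
X_X__
XX_XX
gen 6: X_X__
_X__X
__X_X
X_X_X
X_X__
XX_XX
gen 7: X_X__
_X__X
__X_X
X_X_X
X_X_X
XX___
gen 8: X_X__
_X__X
__X_X
__X_X
_XX_X
_X___
gen 9: X_X__
_X__X
__X_X
X_X_X
X_X_X
XX___
gen 10: X_X__
_X_XX
___X_
X_XXX
X_X_X
XX___

0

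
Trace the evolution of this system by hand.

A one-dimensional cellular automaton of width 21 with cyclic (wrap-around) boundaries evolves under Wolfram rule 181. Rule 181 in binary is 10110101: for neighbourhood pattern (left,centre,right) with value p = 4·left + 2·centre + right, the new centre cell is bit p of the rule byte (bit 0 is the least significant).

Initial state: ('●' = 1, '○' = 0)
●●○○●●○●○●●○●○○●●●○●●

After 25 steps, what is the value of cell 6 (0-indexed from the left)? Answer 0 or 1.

1

k=0  ●●○○●●○●○●●○●○○●●●○●●
k=1  ●○●○○○●●●○○●●●○○●○●○●
k=2  ○●●●●○○●○●○○●○●○●●●●○
k=3  ○○●●○●○●●●●○●●●●○●●○●
k=4  ●○○○●●●○●●○●○●●○●○○●●
k=5  ○●●○○●○●○○●●●○○●●●○○●
k=6  ●○○●○●●●●○○●○●○○●○●○●
k=7  ○●○●●○●●○●○●●●●○●●●●○
k=8  ○●●○○●○○●●●○●●○●○●●○●
k=9  ●○○●○●●○○●○●○○●●●○○●●
k=10  ○●○●●○○●○●●●●○○●○●○○●
k=11  ●●●○○●○●●○●●○●○●●●●○●
k=12  ●●○●○●●○○●○○●●●○●●○●○
k=13  ○○●●●○○●○●●○○●○●○○●●●
k=14  ●○○●○●○●●○○●○●●●●○○●○
k=15  ●●○●●●●○○●○●●○●●○●○●●
k=16  ●○●○●●○●○●●○○●○○●●●○●
k=17  ○●●●○○●●●○○●○●●○○●○●○
k=18  ○○●○●○○●○●○●●○○●○●●●●
k=19  ●○●●●●○●●●●○○●○●●○●●○
k=20  ●●○●●○●○●●○●○●●○○●○○●
k=21  ●○●○○●●●○○●●●○○●○●●○○
k=22  ●●●●○○●○●○○●○●○●●○○●○
k=23  ○●●○●○●●●●○●●●●○○●○●●
k=24  ●○○●●●○●●○●○●●○●○●●○○
k=25  ●●○○●○●○○●●●○○●●●○○●○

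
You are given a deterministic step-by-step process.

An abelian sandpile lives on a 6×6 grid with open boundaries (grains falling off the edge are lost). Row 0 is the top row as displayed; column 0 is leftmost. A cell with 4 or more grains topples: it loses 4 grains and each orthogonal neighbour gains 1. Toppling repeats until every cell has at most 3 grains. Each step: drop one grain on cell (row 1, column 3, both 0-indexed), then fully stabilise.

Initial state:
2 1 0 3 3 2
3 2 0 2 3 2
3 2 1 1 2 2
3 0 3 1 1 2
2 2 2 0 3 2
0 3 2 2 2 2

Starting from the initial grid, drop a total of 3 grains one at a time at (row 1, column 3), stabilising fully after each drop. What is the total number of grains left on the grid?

t=0: 2 1 0 3 3 2
3 2 0 2 3 2
3 2 1 1 2 2
3 0 3 1 1 2
2 2 2 0 3 2
0 3 2 2 2 2
t=1: 2 1 0 3 3 2
3 2 0 3 3 2
3 2 1 1 2 2
3 0 3 1 1 2
2 2 2 0 3 2
0 3 2 2 2 2
t=2: 2 1 1 1 1 3
3 2 1 2 1 3
3 2 1 2 3 2
3 0 3 1 1 2
2 2 2 0 3 2
0 3 2 2 2 2
t=3: 2 1 1 1 1 3
3 2 1 3 1 3
3 2 1 2 3 2
3 0 3 1 1 2
2 2 2 0 3 2
0 3 2 2 2 2

67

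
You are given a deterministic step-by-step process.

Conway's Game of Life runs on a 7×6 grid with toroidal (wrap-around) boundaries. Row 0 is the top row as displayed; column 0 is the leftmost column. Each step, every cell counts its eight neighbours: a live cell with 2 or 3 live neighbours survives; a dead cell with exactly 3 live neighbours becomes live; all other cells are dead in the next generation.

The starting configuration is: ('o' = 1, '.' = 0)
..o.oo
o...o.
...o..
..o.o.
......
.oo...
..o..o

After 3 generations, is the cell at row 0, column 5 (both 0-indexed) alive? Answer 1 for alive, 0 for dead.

0

t=0: ..o.oo
o...o.
...o..
..o.o.
......
.oo...
..o..o
t=1: oo..o.
....o.
...ooo
...o..
.ooo..
.oo...
o.o.oo
t=2: oo..o.
o.....
...o.o
......
.o.o..
....oo
..o.o.
t=3: oo.o..
oo..o.
......
..o.o.
....o.
..o.oo
oo..o.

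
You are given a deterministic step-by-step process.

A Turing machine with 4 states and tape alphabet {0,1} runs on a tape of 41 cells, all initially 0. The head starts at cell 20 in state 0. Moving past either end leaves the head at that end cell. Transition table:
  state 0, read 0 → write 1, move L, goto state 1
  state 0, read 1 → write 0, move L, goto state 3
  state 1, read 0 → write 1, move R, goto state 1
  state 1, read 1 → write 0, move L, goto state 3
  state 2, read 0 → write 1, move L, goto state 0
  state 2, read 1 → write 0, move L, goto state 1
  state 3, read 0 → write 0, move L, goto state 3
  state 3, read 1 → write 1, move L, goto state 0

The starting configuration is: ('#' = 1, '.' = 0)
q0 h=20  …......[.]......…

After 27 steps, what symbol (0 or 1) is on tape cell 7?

1

gen 0: q0 h=20  …......[.]......…
gen 1: q1 h=19  …......[.]#.....…
gen 2: q1 h=20  ….....#[#]......…
gen 3: q3 h=19  …......[#]......…
gen 4: q0 h=18  …......[.]#.....…
gen 5: q1 h=17  …......[.]##....…
gen 6: q1 h=18  ….....#[#]#.....…
gen 7: q3 h=17  …......[#].#....…
gen 8: q0 h=16  …......[.]#.#...…
gen 9: q1 h=15  …......[.]##.#..…
gen 10: q1 h=16  ….....#[#]#.#...…
gen 11: q3 h=15  …......[#].#.#..…
gen 12: q0 h=14  …......[.]#.#.#.…
gen 13: q1 h=13  …......[.]##.#.#…
gen 14: q1 h=14  ….....#[#]#.#.#.…
gen 15: q3 h=13  …......[#].#.#.#…
gen 16: q0 h=12  …......[.]#.#.#.…
gen 17: q1 h=11  …......[.]##.#.#…
gen 18: q1 h=12  ….....#[#]#.#.#.…
gen 19: q3 h=11  …......[#].#.#.#…
gen 20: q0 h=10  …......[.]#.#.#.…
gen 21: q1 h= 9  …......[.]##.#.#…
gen 22: q1 h=10  ….....#[#]#.#.#.…
gen 23: q3 h= 9  …......[#].#.#.#…
gen 24: q0 h= 8  …......[.]#.#.#.…
gen 25: q1 h= 7  …......[.]##.#.#…
gen 26: q1 h= 8  ….....#[#]#.#.#.…
gen 27: q3 h= 7  …......[#].#.#.#…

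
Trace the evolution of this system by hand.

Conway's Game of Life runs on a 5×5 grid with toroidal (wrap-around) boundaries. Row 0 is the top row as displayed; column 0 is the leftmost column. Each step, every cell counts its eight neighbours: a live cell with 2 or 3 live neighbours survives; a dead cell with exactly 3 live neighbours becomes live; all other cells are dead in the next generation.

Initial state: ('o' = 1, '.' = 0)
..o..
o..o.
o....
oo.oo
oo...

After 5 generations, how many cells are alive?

8

0) ..o..
o..o.
o....
oo.oo
oo...
1) o.o.o
.o..o
..oo.
..o..
...o.
2) ooo.o
.o..o
.ooo.
..o..
.oooo
3) .....
....o
oo.o.
o...o
....o
4) .....
o...o
.o.o.
.o.o.
o...o
5) .....
o...o
.o.o.
.o.o.
o...o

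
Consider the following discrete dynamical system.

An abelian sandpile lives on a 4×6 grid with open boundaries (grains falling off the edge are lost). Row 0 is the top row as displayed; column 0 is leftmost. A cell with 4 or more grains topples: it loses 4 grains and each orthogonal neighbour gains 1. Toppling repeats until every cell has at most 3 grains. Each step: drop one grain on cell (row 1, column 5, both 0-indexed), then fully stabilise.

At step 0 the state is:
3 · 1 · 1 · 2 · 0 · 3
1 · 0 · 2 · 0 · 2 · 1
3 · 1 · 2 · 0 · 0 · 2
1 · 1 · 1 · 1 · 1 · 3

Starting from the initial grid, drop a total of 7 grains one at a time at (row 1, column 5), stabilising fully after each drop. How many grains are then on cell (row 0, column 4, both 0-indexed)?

2

t=0: 3 · 1 · 1 · 2 · 0 · 3
1 · 0 · 2 · 0 · 2 · 1
3 · 1 · 2 · 0 · 0 · 2
1 · 1 · 1 · 1 · 1 · 3
t=1: 3 · 1 · 1 · 2 · 0 · 3
1 · 0 · 2 · 0 · 2 · 2
3 · 1 · 2 · 0 · 0 · 2
1 · 1 · 1 · 1 · 1 · 3
t=2: 3 · 1 · 1 · 2 · 0 · 3
1 · 0 · 2 · 0 · 2 · 3
3 · 1 · 2 · 0 · 0 · 2
1 · 1 · 1 · 1 · 1 · 3
t=3: 3 · 1 · 1 · 2 · 1 · 0
1 · 0 · 2 · 0 · 3 · 1
3 · 1 · 2 · 0 · 0 · 3
1 · 1 · 1 · 1 · 1 · 3
t=4: 3 · 1 · 1 · 2 · 1 · 0
1 · 0 · 2 · 0 · 3 · 2
3 · 1 · 2 · 0 · 0 · 3
1 · 1 · 1 · 1 · 1 · 3
t=5: 3 · 1 · 1 · 2 · 1 · 0
1 · 0 · 2 · 0 · 3 · 3
3 · 1 · 2 · 0 · 0 · 3
1 · 1 · 1 · 1 · 1 · 3
t=6: 3 · 1 · 1 · 2 · 2 · 1
1 · 0 · 2 · 1 · 0 · 2
3 · 1 · 2 · 0 · 2 · 1
1 · 1 · 1 · 1 · 2 · 0
t=7: 3 · 1 · 1 · 2 · 2 · 1
1 · 0 · 2 · 1 · 0 · 3
3 · 1 · 2 · 0 · 2 · 1
1 · 1 · 1 · 1 · 2 · 0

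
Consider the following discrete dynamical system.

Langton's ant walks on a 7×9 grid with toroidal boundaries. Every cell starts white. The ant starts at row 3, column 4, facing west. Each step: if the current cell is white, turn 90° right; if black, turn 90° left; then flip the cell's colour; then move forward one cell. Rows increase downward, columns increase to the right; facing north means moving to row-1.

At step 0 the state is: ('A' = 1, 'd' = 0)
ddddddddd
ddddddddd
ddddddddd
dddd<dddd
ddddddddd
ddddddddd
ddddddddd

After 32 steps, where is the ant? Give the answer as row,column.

5,6

gen 0: ddddddddd
ddddddddd
ddddddddd
dddd<dddd
ddddddddd
ddddddddd
ddddddddd
gen 1: ddddddddd
ddddddddd
dddd^dddd
ddddAdddd
ddddddddd
ddddddddd
ddddddddd
gen 2: ddddddddd
ddddddddd
ddddA>ddd
ddddAdddd
ddddddddd
ddddddddd
ddddddddd
gen 3: ddddddddd
ddddddddd
ddddAAddd
ddddAvddd
ddddddddd
ddddddddd
ddddddddd
gen 4: ddddddddd
ddddddddd
ddddAAddd
dddd<Addd
ddddddddd
ddddddddd
ddddddddd
gen 5: ddddddddd
ddddddddd
ddddAAddd
dddddAddd
ddddvdddd
ddddddddd
ddddddddd
gen 6: ddddddddd
ddddddddd
ddddAAddd
dddddAddd
ddd<Adddd
ddddddddd
ddddddddd
gen 7: ddddddddd
ddddddddd
ddddAAddd
ddd^dAddd
dddAAdddd
ddddddddd
ddddddddd
gen 8: ddddddddd
ddddddddd
ddddAAddd
dddA>Addd
dddAAdddd
ddddddddd
ddddddddd
gen 9: ddddddddd
ddddddddd
ddddAAddd
dddAAAddd
dddAvdddd
ddddddddd
ddddddddd
gen 10: ddddddddd
ddddddddd
ddddAAddd
dddAAAddd
dddAd>ddd
ddddddddd
ddddddddd
gen 11: ddddddddd
ddddddddd
ddddAAddd
dddAAAddd
dddAdAddd
dddddvddd
ddddddddd
gen 12: ddddddddd
ddddddddd
ddddAAddd
dddAAAddd
dddAdAddd
dddd<Addd
ddddddddd
gen 13: ddddddddd
ddddddddd
ddddAAddd
dddAAAddd
dddA^Addd
ddddAAddd
ddddddddd
gen 14: ddddddddd
ddddddddd
ddddAAddd
dddAAAddd
dddAA>ddd
ddddAAddd
ddddddddd
gen 15: ddddddddd
ddddddddd
ddddAAddd
dddAA^ddd
dddAAdddd
ddddAAddd
ddddddddd
gen 16: ddddddddd
ddddddddd
ddddAAddd
dddA<dddd
dddAAdddd
ddddAAddd
ddddddddd
gen 17: ddddddddd
ddddddddd
ddddAAddd
dddAddddd
dddAvdddd
ddddAAddd
ddddddddd
gen 18: ddddddddd
ddddddddd
ddddAAddd
dddAddddd
dddAd>ddd
ddddAAddd
ddddddddd
gen 19: ddddddddd
ddddddddd
ddddAAddd
dddAddddd
dddAdAddd
ddddAvddd
ddddddddd
gen 20: ddddddddd
ddddddddd
ddddAAddd
dddAddddd
dddAdAddd
ddddAd>dd
ddddddddd
gen 21: ddddddddd
ddddddddd
ddddAAddd
dddAddddd
dddAdAddd
ddddAdAdd
ddddddvdd
gen 22: ddddddddd
ddddddddd
ddddAAddd
dddAddddd
dddAdAddd
ddddAdAdd
ddddd<Add
gen 23: ddddddddd
ddddddddd
ddddAAddd
dddAddddd
dddAdAddd
ddddA^Add
dddddAAdd
gen 24: ddddddddd
ddddddddd
ddddAAddd
dddAddddd
dddAdAddd
ddddAA>dd
dddddAAdd
gen 25: ddddddddd
ddddddddd
ddddAAddd
dddAddddd
dddAdA^dd
ddddAAddd
dddddAAdd
gen 26: ddddddddd
ddddddddd
ddddAAddd
dddAddddd
dddAdAA>d
ddddAAddd
dddddAAdd
gen 27: ddddddddd
ddddddddd
ddddAAddd
dddAddddd
dddAdAAAd
ddddAAdvd
dddddAAdd
gen 28: ddddddddd
ddddddddd
ddddAAddd
dddAddddd
dddAdAAAd
ddddAA<Ad
dddddAAdd
gen 29: ddddddddd
ddddddddd
ddddAAddd
dddAddddd
dddAdA^Ad
ddddAAAAd
dddddAAdd
gen 30: ddddddddd
ddddddddd
ddddAAddd
dddAddddd
dddAd<dAd
ddddAAAAd
dddddAAdd
gen 31: ddddddddd
ddddddddd
ddddAAddd
dddAddddd
dddAdddAd
ddddAvAAd
dddddAAdd
gen 32: ddddddddd
ddddddddd
ddddAAddd
dddAddddd
dddAdddAd
ddddAd>Ad
dddddAAdd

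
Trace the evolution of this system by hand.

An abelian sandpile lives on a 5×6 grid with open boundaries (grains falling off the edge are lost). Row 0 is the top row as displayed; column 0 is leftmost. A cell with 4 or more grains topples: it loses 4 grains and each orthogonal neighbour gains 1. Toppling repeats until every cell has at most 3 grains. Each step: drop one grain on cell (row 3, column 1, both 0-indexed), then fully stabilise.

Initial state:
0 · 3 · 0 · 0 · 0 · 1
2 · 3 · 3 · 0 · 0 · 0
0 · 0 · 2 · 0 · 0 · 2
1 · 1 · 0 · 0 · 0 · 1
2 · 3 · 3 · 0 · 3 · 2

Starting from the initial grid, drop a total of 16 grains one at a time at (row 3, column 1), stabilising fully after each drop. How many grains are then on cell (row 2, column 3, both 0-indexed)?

[0] 0 · 3 · 0 · 0 · 0 · 1
2 · 3 · 3 · 0 · 0 · 0
0 · 0 · 2 · 0 · 0 · 2
1 · 1 · 0 · 0 · 0 · 1
2 · 3 · 3 · 0 · 3 · 2
[1] 0 · 3 · 0 · 0 · 0 · 1
2 · 3 · 3 · 0 · 0 · 0
0 · 0 · 2 · 0 · 0 · 2
1 · 2 · 0 · 0 · 0 · 1
2 · 3 · 3 · 0 · 3 · 2
[2] 0 · 3 · 0 · 0 · 0 · 1
2 · 3 · 3 · 0 · 0 · 0
0 · 0 · 2 · 0 · 0 · 2
1 · 3 · 0 · 0 · 0 · 1
2 · 3 · 3 · 0 · 3 · 2
[3] 0 · 3 · 0 · 0 · 0 · 1
2 · 3 · 3 · 0 · 0 · 0
0 · 1 · 2 · 0 · 0 · 2
2 · 1 · 2 · 0 · 0 · 1
3 · 1 · 0 · 1 · 3 · 2
[4] 0 · 3 · 0 · 0 · 0 · 1
2 · 3 · 3 · 0 · 0 · 0
0 · 1 · 2 · 0 · 0 · 2
2 · 2 · 2 · 0 · 0 · 1
3 · 1 · 0 · 1 · 3 · 2
[5] 0 · 3 · 0 · 0 · 0 · 1
2 · 3 · 3 · 0 · 0 · 0
0 · 1 · 2 · 0 · 0 · 2
2 · 3 · 2 · 0 · 0 · 1
3 · 1 · 0 · 1 · 3 · 2
[6] 0 · 3 · 0 · 0 · 0 · 1
2 · 3 · 3 · 0 · 0 · 0
0 · 2 · 2 · 0 · 0 · 2
3 · 0 · 3 · 0 · 0 · 1
3 · 2 · 0 · 1 · 3 · 2
[7] 0 · 3 · 0 · 0 · 0 · 1
2 · 3 · 3 · 0 · 0 · 0
0 · 2 · 2 · 0 · 0 · 2
3 · 1 · 3 · 0 · 0 · 1
3 · 2 · 0 · 1 · 3 · 2
[8] 0 · 3 · 0 · 0 · 0 · 1
2 · 3 · 3 · 0 · 0 · 0
0 · 2 · 2 · 0 · 0 · 2
3 · 2 · 3 · 0 · 0 · 1
3 · 2 · 0 · 1 · 3 · 2
[9] 0 · 3 · 0 · 0 · 0 · 1
2 · 3 · 3 · 0 · 0 · 0
0 · 2 · 2 · 0 · 0 · 2
3 · 3 · 3 · 0 · 0 · 1
3 · 2 · 0 · 1 · 3 · 2
[10] 0 · 3 · 0 · 0 · 0 · 1
2 · 3 · 3 · 0 · 0 · 0
1 · 3 · 3 · 0 · 0 · 2
1 · 3 · 0 · 1 · 0 · 1
1 · 0 · 2 · 1 · 3 · 2
[11] 1 · 0 · 2 · 0 · 0 · 1
3 · 2 · 1 · 1 · 0 · 0
2 · 2 · 1 · 1 · 0 · 2
2 · 1 · 2 · 1 · 0 · 1
1 · 1 · 2 · 1 · 3 · 2
[12] 1 · 0 · 2 · 0 · 0 · 1
3 · 2 · 1 · 1 · 0 · 0
2 · 2 · 1 · 1 · 0 · 2
2 · 2 · 2 · 1 · 0 · 1
1 · 1 · 2 · 1 · 3 · 2
[13] 1 · 0 · 2 · 0 · 0 · 1
3 · 2 · 1 · 1 · 0 · 0
2 · 2 · 1 · 1 · 0 · 2
2 · 3 · 2 · 1 · 0 · 1
1 · 1 · 2 · 1 · 3 · 2
[14] 1 · 0 · 2 · 0 · 0 · 1
3 · 2 · 1 · 1 · 0 · 0
2 · 3 · 1 · 1 · 0 · 2
3 · 0 · 3 · 1 · 0 · 1
1 · 2 · 2 · 1 · 3 · 2
[15] 1 · 0 · 2 · 0 · 0 · 1
3 · 2 · 1 · 1 · 0 · 0
2 · 3 · 1 · 1 · 0 · 2
3 · 1 · 3 · 1 · 0 · 1
1 · 2 · 2 · 1 · 3 · 2
[16] 1 · 0 · 2 · 0 · 0 · 1
3 · 2 · 1 · 1 · 0 · 0
2 · 3 · 1 · 1 · 0 · 2
3 · 2 · 3 · 1 · 0 · 1
1 · 2 · 2 · 1 · 3 · 2

1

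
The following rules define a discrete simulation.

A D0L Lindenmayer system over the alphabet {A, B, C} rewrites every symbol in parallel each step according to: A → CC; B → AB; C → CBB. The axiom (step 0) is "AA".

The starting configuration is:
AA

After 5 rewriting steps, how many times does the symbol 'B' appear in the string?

64

[0] AA
[1] CCCC
[2] CBBCBBCBBCBB
[3] CBBABABCBBABABCBBABABCBBABAB
[4] CBBABABCCABCCABCBBABABCCABCCABCBBABABCCABCCABCBBABABCCABCCAB
[5] CBBABABCCABCCABCBBCBBCCABCBBCBBCCABCBBABABCCABCCABCBBCBBCC…CABCBBCBBCCABCBBCBBCCABCBBABABCCABCCABCBBCBBCCABCBBCBBCCAB  (len 140)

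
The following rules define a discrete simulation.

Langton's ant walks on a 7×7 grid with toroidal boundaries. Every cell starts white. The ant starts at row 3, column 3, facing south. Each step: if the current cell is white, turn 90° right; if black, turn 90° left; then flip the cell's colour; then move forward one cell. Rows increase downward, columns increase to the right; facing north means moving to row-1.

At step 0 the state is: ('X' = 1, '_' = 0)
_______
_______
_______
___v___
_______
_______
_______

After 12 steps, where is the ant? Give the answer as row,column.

0) _______
_______
_______
___v___
_______
_______
_______
1) _______
_______
_______
__<X___
_______
_______
_______
2) _______
_______
__^____
__XX___
_______
_______
_______
3) _______
_______
__X>___
__XX___
_______
_______
_______
4) _______
_______
__XX___
__Xv___
_______
_______
_______
5) _______
_______
__XX___
__X_>__
_______
_______
_______
6) _______
_______
__XX___
__X_X__
____v__
_______
_______
7) _______
_______
__XX___
__X_X__
___<X__
_______
_______
8) _______
_______
__XX___
__X^X__
___XX__
_______
_______
9) _______
_______
__XX___
__XX>__
___XX__
_______
_______
10) _______
_______
__XX^__
__XX___
___XX__
_______
_______
11) _______
_______
__XXX>_
__XX___
___XX__
_______
_______
12) _______
_______
__XXXX_
__XX_v_
___XX__
_______
_______

3,5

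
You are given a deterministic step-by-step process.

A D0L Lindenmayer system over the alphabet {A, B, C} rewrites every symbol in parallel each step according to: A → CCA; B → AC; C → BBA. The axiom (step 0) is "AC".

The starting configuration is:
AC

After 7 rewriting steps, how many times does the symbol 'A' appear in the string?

896

k=0  AC
k=1  CCABBA
k=2  BBABBACCAACACCCA
k=3  ACACCCAACACCCABBABBACCACCABBACCABBABBABBACCA
k=4  CCABBACCABBABBABBACCACCABBACCABBABBABBACCAACACCCAACACCCABBABBACCABBABBACCAACACCCABBABBACCAACACCCAACACCCAACACCCABBABBACCA
k=5  BBABBACCAACACCCABBABBACCAACACCCAACACCCAACACCCABBABBACCABBA…CABBABBABBACCACCABBACCABBABBABBACCAACACCCAACACCCABBABBACCA  (len 328)
k=6  ACACCCAACACCCABBABBACCACCABBACCABBABBABBACCAACACCCAACACCCA…CABBABBABBACCACCABBACCABBABBABBACCAACACCCAACACCCABBABBACCA  (len 896)
k=7  CCABBACCABBABBABBACCACCABBACCABBABBABBACCAACACCCAACACCCABB…CABBABBABBACCACCABBACCABBABBABBACCAACACCCAACACCCABBABBACCA  (len 2448)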